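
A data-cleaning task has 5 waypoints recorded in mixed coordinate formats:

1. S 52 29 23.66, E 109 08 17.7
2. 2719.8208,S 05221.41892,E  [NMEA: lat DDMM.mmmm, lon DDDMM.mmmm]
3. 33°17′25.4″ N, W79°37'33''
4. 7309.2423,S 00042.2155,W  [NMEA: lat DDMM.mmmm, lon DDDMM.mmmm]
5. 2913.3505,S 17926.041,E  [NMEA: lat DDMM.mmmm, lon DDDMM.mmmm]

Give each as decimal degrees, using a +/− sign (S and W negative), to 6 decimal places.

1. -52.489906, 109.138250
2. -27.330347, 52.356982
3. 33.290389, -79.625833
4. -73.154038, -0.703592
5. -29.222508, 179.434017

Point 1:
  φ: 52 + 29/60 + 23.66/3600 = 52.4899056
  S → negative
  Longitude: 109 + 8/60 + 17.7/3600 = 109.1382500
  E ⇒ keep positive
Point 2:
  Lat: split at 2 digits → 27° and 19.8208′; 27 + 19.8208/60 = 27.3303467
  S → negative
  Lon: degrees = first 3 digits = 52, minutes = 21.41892; 52 + 21.41892/60 = 52.3569820
  E ⇒ keep positive
Point 3:
  Lat: 33 + 17/60 + 25.4/3600 = 33.2903889
  N → positive
  Longitude: 79 + 37/60 + 33/3600 = 79.6258333
  W ⇒ negate
Point 4:
  Lat: split at 2 digits → 73° and 9.2423′; 73 + 9.2423/60 = 73.1540383
  S ⇒ negate
  Longitude: degrees = first 3 digits = 0, minutes = 42.2155; 0 + 42.2155/60 = 0.7035917
  W ⇒ negate
Point 5:
  φ: degrees = first 2 digits = 29, minutes = 13.3505; 29 + 13.3505/60 = 29.2225083
  hemisphere S, so the sign is −
  Lon: degrees = first 3 digits = 179, minutes = 26.041; 179 + 26.041/60 = 179.4340167
  E → positive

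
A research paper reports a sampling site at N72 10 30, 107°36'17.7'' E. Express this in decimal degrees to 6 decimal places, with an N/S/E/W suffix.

Latitude: 10′ + 30″ = 10.50000′; 72 + 10.50000/60 = 72.1750000
Longitude: 36′ + 17.7″ = 36.29500′; 107 + 36.29500/60 = 107.6049167

72.175000° N, 107.604917° E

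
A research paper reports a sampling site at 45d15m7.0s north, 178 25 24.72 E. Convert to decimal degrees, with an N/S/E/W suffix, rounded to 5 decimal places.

Lat: 45 + 15/60 + 7/3600 = 45.251944
λ: 25′ + 24.72″ = 25.41200′; 178 + 25.41200/60 = 178.423533

45.25194° N, 178.42353° E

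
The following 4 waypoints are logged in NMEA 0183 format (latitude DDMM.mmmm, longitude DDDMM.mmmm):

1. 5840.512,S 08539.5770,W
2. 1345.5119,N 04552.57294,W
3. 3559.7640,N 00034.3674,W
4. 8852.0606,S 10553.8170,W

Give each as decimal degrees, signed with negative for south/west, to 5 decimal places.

Point 1:
  Latitude: split at 2 digits → 58° and 40.512′; 58 + 40.512/60 = 58.675200
  S → negative
  λ: degrees = first 3 digits = 85, minutes = 39.577; 85 + 39.577/60 = 85.659617
  W ⇒ negate
Point 2:
  Lat: degrees = first 2 digits = 13, minutes = 45.5119; 13 + 45.5119/60 = 13.758532
  N ⇒ keep positive
  Lon: split at 3 digits → 045° and 52.57294′; 45 + 52.57294/60 = 45.876216
  W → negative
Point 3:
  Latitude: split at 2 digits → 35° and 59.764′; 35 + 59.764/60 = 35.996067
  N → positive
  λ: split at 3 digits → 000° and 34.3674′; 0 + 34.3674/60 = 0.572790
  W ⇒ negate
Point 4:
  Latitude: split at 2 digits → 88° and 52.0606′; 88 + 52.0606/60 = 88.867677
  S ⇒ negate
  λ: split at 3 digits → 105° and 53.817′; 105 + 53.817/60 = 105.896950
  W → negative

1. -58.67520, -85.65962
2. 13.75853, -45.87622
3. 35.99607, -0.57279
4. -88.86768, -105.89695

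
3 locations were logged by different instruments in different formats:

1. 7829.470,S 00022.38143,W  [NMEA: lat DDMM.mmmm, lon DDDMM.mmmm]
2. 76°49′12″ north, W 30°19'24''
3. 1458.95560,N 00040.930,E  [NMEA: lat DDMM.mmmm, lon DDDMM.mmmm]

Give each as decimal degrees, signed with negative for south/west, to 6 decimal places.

1. -78.491167, -0.373024
2. 76.820000, -30.323333
3. 14.982593, 0.682167

Point 1:
  φ: degrees = first 2 digits = 78, minutes = 29.47; 78 + 29.47/60 = 78.4911667
  S ⇒ negate
  λ: degrees = first 3 digits = 0, minutes = 22.38143; 0 + 22.38143/60 = 0.3730238
  hemisphere W, so the sign is −
Point 2:
  Lat: 76 + 49/60 + 12/3600 = 76.8200000
  N ⇒ keep positive
  λ: 30° + 19/60 + 24/3600 = 30 + 0.316667 + 0.006667 = 30.3233333
  W ⇒ negate
Point 3:
  Latitude: split at 2 digits → 14° and 58.9556′; 14 + 58.9556/60 = 14.9825933
  N → positive
  Lon: degrees = first 3 digits = 0, minutes = 40.93; 0 + 40.93/60 = 0.6821667
  E → positive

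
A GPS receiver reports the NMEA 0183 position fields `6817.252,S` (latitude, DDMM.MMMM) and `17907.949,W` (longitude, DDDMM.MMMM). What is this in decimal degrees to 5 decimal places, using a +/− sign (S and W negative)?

-68.28753, -179.13248

φ: degrees = first 2 digits = 68, minutes = 17.252; 68 + 17.252/60 = 68.287533
S → negative
Lon: split at 3 digits → 179° and 7.949′; 179 + 7.949/60 = 179.132483
W → negative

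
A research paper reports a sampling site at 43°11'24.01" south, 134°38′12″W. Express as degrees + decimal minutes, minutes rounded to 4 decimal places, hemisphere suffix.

φ: 11 + 24.01/60 = 11.400167′
λ: 38 + 12/60 = 38.200000′

43° 11.4002′ S, 134° 38.2000′ W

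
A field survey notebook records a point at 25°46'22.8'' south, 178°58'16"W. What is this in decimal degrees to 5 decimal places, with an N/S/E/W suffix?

25.77300° S, 178.97111° W

Latitude: 25 + 46/60 + 22.8/3600 = 25.773000
Longitude: 58′ + 16″ = 58.26667′; 178 + 58.26667/60 = 178.971111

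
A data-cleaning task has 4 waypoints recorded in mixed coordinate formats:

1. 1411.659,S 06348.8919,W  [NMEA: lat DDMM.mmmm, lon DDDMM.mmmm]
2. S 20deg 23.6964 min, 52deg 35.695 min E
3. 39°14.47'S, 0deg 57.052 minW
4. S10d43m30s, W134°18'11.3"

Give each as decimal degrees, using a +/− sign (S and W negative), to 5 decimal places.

1. -14.19432, -63.81487
2. -20.39494, 52.59492
3. -39.24117, -0.95087
4. -10.72500, -134.30314

Point 1:
  Lat: split at 2 digits → 14° and 11.659′; 14 + 11.659/60 = 14.194317
  S → negative
  λ: split at 3 digits → 063° and 48.8919′; 63 + 48.8919/60 = 63.814865
  hemisphere W, so the sign is −
Point 2:
  φ: 23.6964′ = 0.394940°; total 20.394940
  hemisphere S, so the sign is −
  λ: 35.695′ = 0.594917°; total 52.594917
  E → positive
Point 3:
  Lat: 14.47′ = 0.241167°; total 39.241167
  S ⇒ negate
  Longitude: 0 + 57.052/60 = 0.950867
  W → negative
Point 4:
  Lat: 10° + 43/60 + 30/3600 = 10 + 0.716667 + 0.008333 = 10.725000
  S ⇒ negate
  Longitude: 134 + 18/60 + 11.3/3600 = 134.303139
  hemisphere W, so the sign is −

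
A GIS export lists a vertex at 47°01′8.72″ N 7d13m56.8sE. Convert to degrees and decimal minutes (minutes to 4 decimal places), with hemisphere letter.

47° 1.1453′ N, 7° 13.9467′ E

Latitude: 1 + 8.72/60 = 1.145333′
Longitude: seconds/60 = 0.94667; minutes = 13 + 0.94667 = 13.946667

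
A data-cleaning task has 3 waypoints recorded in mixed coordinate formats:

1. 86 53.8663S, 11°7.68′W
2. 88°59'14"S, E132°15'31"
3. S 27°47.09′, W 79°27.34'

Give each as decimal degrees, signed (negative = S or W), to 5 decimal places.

1. -86.89777, -11.12800
2. -88.98722, 132.25861
3. -27.78483, -79.45567

Point 1:
  φ: 86 + 53.8663/60 = 86.897772
  S → negative
  Lon: 11 + 7.68/60 = 11.128000
  W → negative
Point 2:
  φ: 59′ + 14″ = 59.23333′; 88 + 59.23333/60 = 88.987222
  S ⇒ negate
  Longitude: 132 + 15/60 + 31/3600 = 132.258611
  E ⇒ keep positive
Point 3:
  φ: 47.09′ = 0.784833°; total 27.784833
  S ⇒ negate
  λ: 79 + 27.34/60 = 79.455667
  hemisphere W, so the sign is −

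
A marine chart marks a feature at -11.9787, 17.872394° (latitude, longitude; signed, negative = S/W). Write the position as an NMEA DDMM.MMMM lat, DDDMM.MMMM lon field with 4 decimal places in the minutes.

1158.7220,S / 01752.3436,E

Latitude is negative → S; |value| = 11.978700
φ: minutes = (11.978700 − 11) × 60 = 58.722000
Lon: minutes = (17.872394 − 17) × 60 = 52.343640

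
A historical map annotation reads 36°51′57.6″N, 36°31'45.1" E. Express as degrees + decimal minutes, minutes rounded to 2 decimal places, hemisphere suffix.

36° 51.96′ N, 36° 31.75′ E

φ: 51 + 57.6/60 = 51.9600′
Lon: 31 + 45.1/60 = 31.7517′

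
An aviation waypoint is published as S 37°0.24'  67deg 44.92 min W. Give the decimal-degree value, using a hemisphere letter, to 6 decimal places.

37.004000° S, 67.748667° W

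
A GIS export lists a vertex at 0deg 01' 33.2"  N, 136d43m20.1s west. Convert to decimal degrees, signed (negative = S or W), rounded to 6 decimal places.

0.025889, -136.722250

φ: 0 + 1/60 + 33.2/3600 = 0.0258889
N → positive
Longitude: 136 + 43/60 + 20.1/3600 = 136.7222500
W → negative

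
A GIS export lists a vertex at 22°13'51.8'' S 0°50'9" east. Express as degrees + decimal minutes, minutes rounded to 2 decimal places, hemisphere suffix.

22° 13.86′ S, 0° 50.15′ E

Lat: 13 + 51.8/60 = 13.8633′
Longitude: 50 + 9/60 = 50.1500′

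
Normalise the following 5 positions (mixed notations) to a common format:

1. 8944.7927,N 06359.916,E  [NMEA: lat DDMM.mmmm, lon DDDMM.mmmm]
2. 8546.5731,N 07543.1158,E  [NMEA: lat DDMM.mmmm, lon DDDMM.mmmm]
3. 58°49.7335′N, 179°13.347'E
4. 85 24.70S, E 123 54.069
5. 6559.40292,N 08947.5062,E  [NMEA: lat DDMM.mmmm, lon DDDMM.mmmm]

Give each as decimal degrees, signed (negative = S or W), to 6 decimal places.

1. 89.746545, 63.998600
2. 85.776218, 75.718597
3. 58.828892, 179.222450
4. -85.411667, 123.901150
5. 65.990049, 89.791770

Point 1:
  Lat: degrees = first 2 digits = 89, minutes = 44.7927; 89 + 44.7927/60 = 89.7465450
  N → positive
  λ: degrees = first 3 digits = 63, minutes = 59.916; 63 + 59.916/60 = 63.9986000
  E → positive
Point 2:
  Lat: degrees = first 2 digits = 85, minutes = 46.5731; 85 + 46.5731/60 = 85.7762183
  N → positive
  Lon: degrees = first 3 digits = 75, minutes = 43.1158; 75 + 43.1158/60 = 75.7185967
  E → positive
Point 3:
  φ: 49.7335′ = 0.828892°; total 58.8288917
  N ⇒ keep positive
  Longitude: 179 + 13.347/60 = 179.2224500
  E ⇒ keep positive
Point 4:
  Lat: 24.7′ = 0.411667°; total 85.4116667
  S ⇒ negate
  Lon: 123 + 54.069/60 = 123.9011500
  E ⇒ keep positive
Point 5:
  Lat: split at 2 digits → 65° and 59.40292′; 65 + 59.40292/60 = 65.9900487
  N → positive
  Longitude: split at 3 digits → 089° and 47.5062′; 89 + 47.5062/60 = 89.7917700
  E → positive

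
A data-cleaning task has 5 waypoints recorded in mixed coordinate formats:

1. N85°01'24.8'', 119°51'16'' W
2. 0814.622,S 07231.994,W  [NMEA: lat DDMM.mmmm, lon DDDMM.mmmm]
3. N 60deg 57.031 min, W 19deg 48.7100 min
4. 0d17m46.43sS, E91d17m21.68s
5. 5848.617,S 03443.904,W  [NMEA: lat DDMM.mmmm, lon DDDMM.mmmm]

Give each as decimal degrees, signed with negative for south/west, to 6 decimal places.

1. 85.023556, -119.854444
2. -8.243700, -72.533233
3. 60.950517, -19.811833
4. -0.296231, 91.289356
5. -58.810283, -34.731733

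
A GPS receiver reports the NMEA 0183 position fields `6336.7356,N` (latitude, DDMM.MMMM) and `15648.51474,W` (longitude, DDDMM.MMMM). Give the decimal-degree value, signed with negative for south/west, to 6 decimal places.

φ: split at 2 digits → 63° and 36.7356′; 63 + 36.7356/60 = 63.6122600
N ⇒ keep positive
λ: split at 3 digits → 156° and 48.51474′; 156 + 48.51474/60 = 156.8085790
hemisphere W, so the sign is −

63.612260, -156.808579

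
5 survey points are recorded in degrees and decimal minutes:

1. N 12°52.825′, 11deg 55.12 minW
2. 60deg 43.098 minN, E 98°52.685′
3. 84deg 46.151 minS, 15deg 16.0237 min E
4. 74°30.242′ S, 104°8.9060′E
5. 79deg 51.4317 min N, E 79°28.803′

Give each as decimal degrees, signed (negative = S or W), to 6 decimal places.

1. 12.880417, -11.918667
2. 60.718300, 98.878083
3. -84.769183, 15.267062
4. -74.504033, 104.148433
5. 79.857195, 79.480050

Point 1:
  Lat: 52.825′ = 0.880417°; total 12.8804167
  N → positive
  λ: 55.12′ = 0.918667°; total 11.9186667
  W → negative
Point 2:
  φ: 43.098′ = 0.718300°; total 60.7183000
  N → positive
  Lon: 98 + 52.685/60 = 98.8780833
  E ⇒ keep positive
Point 3:
  Latitude: 46.151′ = 0.769183°; total 84.7691833
  S ⇒ negate
  Lon: 15 + 16.0237/60 = 15.2670617
  E → positive
Point 4:
  Lat: 30.242′ = 0.504033°; total 74.5040333
  hemisphere S, so the sign is −
  Longitude: 104 + 8.906/60 = 104.1484333
  E → positive
Point 5:
  Lat: 79 + 51.4317/60 = 79.8571950
  N → positive
  Lon: 28.803′ = 0.480050°; total 79.4800500
  E → positive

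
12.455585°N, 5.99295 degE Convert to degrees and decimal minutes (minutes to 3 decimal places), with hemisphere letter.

12° 27.335′ N, 5° 59.577′ E

Latitude: 12° + 0.455585 × 60 = 12° 27.33510′
Lon: 5° + 0.992950 × 60 = 5° 59.57700′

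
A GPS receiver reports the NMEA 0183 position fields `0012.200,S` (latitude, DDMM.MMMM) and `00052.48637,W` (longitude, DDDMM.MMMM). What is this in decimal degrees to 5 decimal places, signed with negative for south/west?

-0.20333, -0.87477

Latitude: split at 2 digits → 00° and 12.2′; 0 + 12.2/60 = 0.203333
S ⇒ negate
λ: split at 3 digits → 000° and 52.48637′; 0 + 52.48637/60 = 0.874773
hemisphere W, so the sign is −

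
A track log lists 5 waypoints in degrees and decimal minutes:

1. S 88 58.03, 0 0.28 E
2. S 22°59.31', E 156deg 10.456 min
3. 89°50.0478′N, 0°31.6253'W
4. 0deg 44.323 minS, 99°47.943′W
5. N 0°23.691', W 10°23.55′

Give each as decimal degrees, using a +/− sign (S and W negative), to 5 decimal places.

1. -88.96717, 0.00467
2. -22.98850, 156.17427
3. 89.83413, -0.52709
4. -0.73872, -99.79905
5. 0.39485, -10.39250

Point 1:
  Latitude: 58.03′ = 0.967167°; total 88.967167
  S → negative
  λ: 0 + 0.28/60 = 0.004667
  E ⇒ keep positive
Point 2:
  φ: 22 + 59.31/60 = 22.988500
  S → negative
  Longitude: 10.456′ = 0.174267°; total 156.174267
  E ⇒ keep positive
Point 3:
  Lat: 50.0478′ = 0.834130°; total 89.834130
  N ⇒ keep positive
  Longitude: 31.6253′ = 0.527088°; total 0.527088
  hemisphere W, so the sign is −
Point 4:
  Lat: 44.323′ = 0.738717°; total 0.738717
  hemisphere S, so the sign is −
  Lon: 99 + 47.943/60 = 99.799050
  hemisphere W, so the sign is −
Point 5:
  φ: 0 + 23.691/60 = 0.394850
  N → positive
  Lon: 23.55′ = 0.392500°; total 10.392500
  hemisphere W, so the sign is −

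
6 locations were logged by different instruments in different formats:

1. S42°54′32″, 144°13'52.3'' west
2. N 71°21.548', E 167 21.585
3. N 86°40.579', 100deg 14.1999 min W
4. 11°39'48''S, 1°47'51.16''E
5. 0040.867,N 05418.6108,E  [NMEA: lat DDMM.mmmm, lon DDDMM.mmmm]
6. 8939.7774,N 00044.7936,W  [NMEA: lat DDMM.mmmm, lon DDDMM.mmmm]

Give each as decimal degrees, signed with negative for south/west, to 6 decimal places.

1. -42.908889, -144.231194
2. 71.359133, 167.359750
3. 86.676317, -100.236665
4. -11.663333, 1.797544
5. 0.681117, 54.310180
6. 89.662957, -0.746560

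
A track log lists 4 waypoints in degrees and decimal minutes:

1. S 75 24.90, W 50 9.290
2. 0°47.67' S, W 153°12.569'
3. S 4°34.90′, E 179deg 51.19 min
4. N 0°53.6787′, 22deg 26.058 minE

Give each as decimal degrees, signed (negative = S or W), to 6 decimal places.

1. -75.415000, -50.154833
2. -0.794500, -153.209483
3. -4.581667, 179.853167
4. 0.894645, 22.434300

Point 1:
  Lat: 24.9′ = 0.415000°; total 75.4150000
  hemisphere S, so the sign is −
  λ: 50 + 9.29/60 = 50.1548333
  W ⇒ negate
Point 2:
  Lat: 47.67′ = 0.794500°; total 0.7945000
  S → negative
  Lon: 153 + 12.569/60 = 153.2094833
  W → negative
Point 3:
  Latitude: 4 + 34.9/60 = 4.5816667
  S → negative
  Longitude: 179 + 51.19/60 = 179.8531667
  E → positive
Point 4:
  Latitude: 53.6787′ = 0.894645°; total 0.8946450
  N → positive
  Longitude: 22 + 26.058/60 = 22.4343000
  E → positive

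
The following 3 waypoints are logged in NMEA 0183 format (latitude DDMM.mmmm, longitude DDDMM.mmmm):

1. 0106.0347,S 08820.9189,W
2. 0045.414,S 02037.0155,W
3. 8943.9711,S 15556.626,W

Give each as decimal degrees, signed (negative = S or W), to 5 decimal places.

1. -1.10058, -88.34865
2. -0.75690, -20.61693
3. -89.73285, -155.94377

Point 1:
  Latitude: degrees = first 2 digits = 1, minutes = 6.0347; 1 + 6.0347/60 = 1.100578
  hemisphere S, so the sign is −
  λ: split at 3 digits → 088° and 20.9189′; 88 + 20.9189/60 = 88.348648
  hemisphere W, so the sign is −
Point 2:
  φ: split at 2 digits → 00° and 45.414′; 0 + 45.414/60 = 0.756900
  S ⇒ negate
  λ: degrees = first 3 digits = 20, minutes = 37.0155; 20 + 37.0155/60 = 20.616925
  hemisphere W, so the sign is −
Point 3:
  Lat: split at 2 digits → 89° and 43.9711′; 89 + 43.9711/60 = 89.732852
  S ⇒ negate
  Lon: degrees = first 3 digits = 155, minutes = 56.626; 155 + 56.626/60 = 155.943767
  W ⇒ negate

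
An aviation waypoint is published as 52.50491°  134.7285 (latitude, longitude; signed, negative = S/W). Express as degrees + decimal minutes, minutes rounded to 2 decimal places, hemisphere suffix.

Lat: minutes = (52.504910 − 52) × 60 = 30.2946
Longitude: fractional part 0.728500 → 43.7100 minutes

52° 30.29′ N, 134° 43.71′ E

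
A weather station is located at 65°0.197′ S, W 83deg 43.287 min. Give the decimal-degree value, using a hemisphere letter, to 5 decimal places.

Latitude: 65 + 0.197/60 = 65.003283
Lon: 83 + 43.287/60 = 83.721450

65.00328° S, 83.72145° W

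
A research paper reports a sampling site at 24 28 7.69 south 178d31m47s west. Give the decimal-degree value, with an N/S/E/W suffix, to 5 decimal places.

24.46880° S, 178.52972° W

Lat: 28′ + 7.69″ = 28.12817′; 24 + 28.12817/60 = 24.468803
Lon: 178° + 31/60 + 47/3600 = 178 + 0.516667 + 0.013056 = 178.529722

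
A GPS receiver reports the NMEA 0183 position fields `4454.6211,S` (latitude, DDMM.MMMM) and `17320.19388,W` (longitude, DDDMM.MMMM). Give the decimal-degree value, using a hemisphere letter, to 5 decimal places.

φ: degrees = first 2 digits = 44, minutes = 54.6211; 44 + 54.6211/60 = 44.910352
Lon: split at 3 digits → 173° and 20.19388′; 173 + 20.19388/60 = 173.336565

44.91035° S, 173.33656° W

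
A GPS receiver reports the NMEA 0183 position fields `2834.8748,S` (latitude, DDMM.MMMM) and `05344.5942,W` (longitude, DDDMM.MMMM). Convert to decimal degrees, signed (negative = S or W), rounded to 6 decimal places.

Lat: split at 2 digits → 28° and 34.8748′; 28 + 34.8748/60 = 28.5812467
S ⇒ negate
λ: split at 3 digits → 053° and 44.5942′; 53 + 44.5942/60 = 53.7432367
hemisphere W, so the sign is −

-28.581247, -53.743237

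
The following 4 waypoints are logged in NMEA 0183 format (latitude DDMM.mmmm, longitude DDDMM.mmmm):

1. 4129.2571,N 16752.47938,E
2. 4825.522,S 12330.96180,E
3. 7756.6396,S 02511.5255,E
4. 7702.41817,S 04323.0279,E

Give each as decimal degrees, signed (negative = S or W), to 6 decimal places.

1. 41.487618, 167.874656
2. -48.425367, 123.516030
3. -77.943993, 25.192092
4. -77.040303, 43.383798

Point 1:
  Latitude: degrees = first 2 digits = 41, minutes = 29.2571; 41 + 29.2571/60 = 41.4876183
  N → positive
  Lon: split at 3 digits → 167° and 52.47938′; 167 + 52.47938/60 = 167.8746563
  E ⇒ keep positive
Point 2:
  φ: split at 2 digits → 48° and 25.522′; 48 + 25.522/60 = 48.4253667
  hemisphere S, so the sign is −
  Lon: degrees = first 3 digits = 123, minutes = 30.9618; 123 + 30.9618/60 = 123.5160300
  E → positive
Point 3:
  Lat: split at 2 digits → 77° and 56.6396′; 77 + 56.6396/60 = 77.9439933
  S ⇒ negate
  Longitude: degrees = first 3 digits = 25, minutes = 11.5255; 25 + 11.5255/60 = 25.1920917
  E → positive
Point 4:
  Lat: degrees = first 2 digits = 77, minutes = 2.41817; 77 + 2.41817/60 = 77.0403028
  S ⇒ negate
  Longitude: split at 3 digits → 043° and 23.0279′; 43 + 23.0279/60 = 43.3837983
  E → positive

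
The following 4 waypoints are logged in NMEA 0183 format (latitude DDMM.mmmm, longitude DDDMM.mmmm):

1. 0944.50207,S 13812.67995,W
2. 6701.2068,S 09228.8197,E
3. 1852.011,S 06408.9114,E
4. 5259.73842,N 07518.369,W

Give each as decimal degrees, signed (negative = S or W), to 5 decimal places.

1. -9.74170, -138.21133
2. -67.02011, 92.48033
3. -18.86685, 64.14852
4. 52.99564, -75.30615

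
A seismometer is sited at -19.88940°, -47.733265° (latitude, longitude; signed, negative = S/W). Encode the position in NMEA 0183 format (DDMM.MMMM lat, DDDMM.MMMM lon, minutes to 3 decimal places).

Latitude is negative → S; |value| = 19.889400
Latitude: 19° + 0.889400 × 60 = 19° 53.36400′
Longitude is negative → W; |value| = 47.733265
λ: 47° + 0.733265 × 60 = 47° 43.99590′

1953.364,S / 04743.996,W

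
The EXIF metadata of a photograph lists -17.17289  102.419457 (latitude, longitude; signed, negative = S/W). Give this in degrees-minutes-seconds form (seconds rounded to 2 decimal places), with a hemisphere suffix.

17°10′22.40″ S, 102°25′10.05″ E

Latitude is negative → S; |value| = 17.172890
Lat: 0.172890° → 10.37340′; 0.37340 × 60 = 22.4040″
Longitude: whole degrees 102; 25.16742′ → 25′ and 10.0452″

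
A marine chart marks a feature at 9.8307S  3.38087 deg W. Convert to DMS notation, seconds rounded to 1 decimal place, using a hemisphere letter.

φ: 0.830700° → 49.84200′; 0.84200 × 60 = 50.520″
Lon: whole degrees 3; 22.85220′ → 22′ and 51.132″

9°49′50.5″ S, 3°22′51.1″ W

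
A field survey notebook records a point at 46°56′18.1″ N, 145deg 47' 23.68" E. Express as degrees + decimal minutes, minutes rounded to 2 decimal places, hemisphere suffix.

Lat: 56 + 18.1/60 = 56.3017′
λ: seconds/60 = 0.39467; minutes = 47 + 0.39467 = 47.3947

46° 56.30′ N, 145° 47.39′ E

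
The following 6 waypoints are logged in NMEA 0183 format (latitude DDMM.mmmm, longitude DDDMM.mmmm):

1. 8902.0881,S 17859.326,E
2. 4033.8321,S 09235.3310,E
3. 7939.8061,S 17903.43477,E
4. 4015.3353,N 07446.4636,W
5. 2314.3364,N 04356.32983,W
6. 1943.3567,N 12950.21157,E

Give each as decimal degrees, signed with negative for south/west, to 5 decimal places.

Point 1:
  Lat: degrees = first 2 digits = 89, minutes = 2.0881; 89 + 2.0881/60 = 89.034802
  S → negative
  Longitude: degrees = first 3 digits = 178, minutes = 59.326; 178 + 59.326/60 = 178.988767
  E ⇒ keep positive
Point 2:
  Lat: split at 2 digits → 40° and 33.8321′; 40 + 33.8321/60 = 40.563868
  S → negative
  Longitude: split at 3 digits → 092° and 35.331′; 92 + 35.331/60 = 92.588850
  E ⇒ keep positive
Point 3:
  Lat: split at 2 digits → 79° and 39.8061′; 79 + 39.8061/60 = 79.663435
  S ⇒ negate
  Longitude: degrees = first 3 digits = 179, minutes = 3.43477; 179 + 3.43477/60 = 179.057246
  E → positive
Point 4:
  Latitude: split at 2 digits → 40° and 15.3353′; 40 + 15.3353/60 = 40.255588
  N → positive
  Lon: degrees = first 3 digits = 74, minutes = 46.4636; 74 + 46.4636/60 = 74.774393
  W → negative
Point 5:
  φ: degrees = first 2 digits = 23, minutes = 14.3364; 23 + 14.3364/60 = 23.238940
  N ⇒ keep positive
  λ: degrees = first 3 digits = 43, minutes = 56.32983; 43 + 56.32983/60 = 43.938831
  W → negative
Point 6:
  Lat: degrees = first 2 digits = 19, minutes = 43.3567; 19 + 43.3567/60 = 19.722612
  N → positive
  λ: split at 3 digits → 129° and 50.21157′; 129 + 50.21157/60 = 129.836860
  E ⇒ keep positive

1. -89.03480, 178.98877
2. -40.56387, 92.58885
3. -79.66344, 179.05725
4. 40.25559, -74.77439
5. 23.23894, -43.93883
6. 19.72261, 129.83686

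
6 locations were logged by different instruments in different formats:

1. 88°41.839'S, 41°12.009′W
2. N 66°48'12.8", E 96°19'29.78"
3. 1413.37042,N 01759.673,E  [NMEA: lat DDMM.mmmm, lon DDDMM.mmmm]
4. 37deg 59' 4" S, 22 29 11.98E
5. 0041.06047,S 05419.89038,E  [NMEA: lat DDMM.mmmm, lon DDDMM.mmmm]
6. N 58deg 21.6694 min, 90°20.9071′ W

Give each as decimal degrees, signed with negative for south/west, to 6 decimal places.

Point 1:
  Latitude: 41.839′ = 0.697317°; total 88.6973167
  S ⇒ negate
  Longitude: 12.009′ = 0.200150°; total 41.2001500
  hemisphere W, so the sign is −
Point 2:
  φ: 48′ + 12.8″ = 48.21333′; 66 + 48.21333/60 = 66.8035556
  N → positive
  λ: 96 + 19/60 + 29.78/3600 = 96.3249389
  E ⇒ keep positive
Point 3:
  Lat: degrees = first 2 digits = 14, minutes = 13.37042; 14 + 13.37042/60 = 14.2228403
  N ⇒ keep positive
  λ: degrees = first 3 digits = 17, minutes = 59.673; 17 + 59.673/60 = 17.9945500
  E ⇒ keep positive
Point 4:
  φ: 59′ + 4″ = 59.06667′; 37 + 59.06667/60 = 37.9844444
  S → negative
  λ: 29′ + 11.98″ = 29.19967′; 22 + 29.19967/60 = 22.4866611
  E ⇒ keep positive
Point 5:
  Lat: degrees = first 2 digits = 0, minutes = 41.06047; 0 + 41.06047/60 = 0.6843412
  S → negative
  λ: degrees = first 3 digits = 54, minutes = 19.89038; 54 + 19.89038/60 = 54.3315063
  E ⇒ keep positive
Point 6:
  Lat: 58 + 21.6694/60 = 58.3611567
  N → positive
  λ: 20.9071′ = 0.348452°; total 90.3484517
  W → negative

1. -88.697317, -41.200150
2. 66.803556, 96.324939
3. 14.222840, 17.994550
4. -37.984444, 22.486661
5. -0.684341, 54.331506
6. 58.361157, -90.348452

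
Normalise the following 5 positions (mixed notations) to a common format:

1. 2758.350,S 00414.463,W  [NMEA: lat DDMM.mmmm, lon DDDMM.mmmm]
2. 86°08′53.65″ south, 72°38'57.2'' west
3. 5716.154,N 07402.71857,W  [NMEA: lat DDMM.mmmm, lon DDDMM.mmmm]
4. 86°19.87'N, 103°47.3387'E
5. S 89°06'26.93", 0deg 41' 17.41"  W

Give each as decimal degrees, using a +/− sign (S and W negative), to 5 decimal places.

1. -27.97250, -4.24105
2. -86.14824, -72.64922
3. 57.26923, -74.04531
4. 86.33117, 103.78898
5. -89.10748, -0.68817

Point 1:
  Latitude: split at 2 digits → 27° and 58.35′; 27 + 58.35/60 = 27.972500
  hemisphere S, so the sign is −
  Longitude: split at 3 digits → 004° and 14.463′; 4 + 14.463/60 = 4.241050
  W ⇒ negate
Point 2:
  φ: 86 + 8/60 + 53.65/3600 = 86.148236
  S → negative
  Longitude: 38′ + 57.2″ = 38.95333′; 72 + 38.95333/60 = 72.649222
  hemisphere W, so the sign is −
Point 3:
  Lat: split at 2 digits → 57° and 16.154′; 57 + 16.154/60 = 57.269233
  N → positive
  Longitude: split at 3 digits → 074° and 2.71857′; 74 + 2.71857/60 = 74.045310
  W ⇒ negate
Point 4:
  Latitude: 86 + 19.87/60 = 86.331167
  N → positive
  Longitude: 103 + 47.3387/60 = 103.788978
  E ⇒ keep positive
Point 5:
  φ: 89 + 6/60 + 26.93/3600 = 89.107481
  S ⇒ negate
  Longitude: 0° + 41/60 + 17.41/3600 = 0 + 0.683333 + 0.004836 = 0.688169
  W → negative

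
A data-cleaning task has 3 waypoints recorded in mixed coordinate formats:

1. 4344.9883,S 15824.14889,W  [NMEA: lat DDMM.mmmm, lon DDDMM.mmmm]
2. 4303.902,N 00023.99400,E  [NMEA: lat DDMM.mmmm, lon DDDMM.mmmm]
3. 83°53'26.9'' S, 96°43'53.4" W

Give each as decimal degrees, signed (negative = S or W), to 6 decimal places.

1. -43.749805, -158.402482
2. 43.065033, 0.399900
3. -83.890806, -96.731500

Point 1:
  Lat: split at 2 digits → 43° and 44.9883′; 43 + 44.9883/60 = 43.7498050
  S ⇒ negate
  λ: degrees = first 3 digits = 158, minutes = 24.14889; 158 + 24.14889/60 = 158.4024815
  hemisphere W, so the sign is −
Point 2:
  Latitude: split at 2 digits → 43° and 3.902′; 43 + 3.902/60 = 43.0650333
  N → positive
  Longitude: split at 3 digits → 000° and 23.994′; 0 + 23.994/60 = 0.3999000
  E → positive
Point 3:
  φ: 83° + 53/60 + 26.9/3600 = 83 + 0.883333 + 0.007472 = 83.8908056
  S ⇒ negate
  λ: 96° + 43/60 + 53.4/3600 = 96 + 0.716667 + 0.014833 = 96.7315000
  hemisphere W, so the sign is −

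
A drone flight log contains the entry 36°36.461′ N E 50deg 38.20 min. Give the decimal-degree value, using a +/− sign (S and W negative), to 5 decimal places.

36.60768, 50.63667

φ: 36.461′ = 0.607683°; total 36.607683
N → positive
Lon: 50 + 38.2/60 = 50.636667
E → positive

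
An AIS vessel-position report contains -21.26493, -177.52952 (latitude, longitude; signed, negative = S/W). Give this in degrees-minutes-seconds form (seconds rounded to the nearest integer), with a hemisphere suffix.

Latitude is negative → S; |value| = 21.264930
Latitude: 0.264930° → 15.89580′; 0.89580 × 60 = 53.75″
Longitude is negative → W; |value| = 177.529520
Longitude: 0.529520 × 60 = 31.77120′ → 31′, remainder × 60 = 46.27″

21°15′54″ S, 177°31′46″ W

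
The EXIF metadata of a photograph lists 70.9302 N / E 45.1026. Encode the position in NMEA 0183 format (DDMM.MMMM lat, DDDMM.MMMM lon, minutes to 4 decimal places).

Lat: 70° + 0.930200 × 60 = 70° 55.812000′
Longitude: 45° + 0.102600 × 60 = 45° 6.156000′

7055.8120,N / 04506.1560,E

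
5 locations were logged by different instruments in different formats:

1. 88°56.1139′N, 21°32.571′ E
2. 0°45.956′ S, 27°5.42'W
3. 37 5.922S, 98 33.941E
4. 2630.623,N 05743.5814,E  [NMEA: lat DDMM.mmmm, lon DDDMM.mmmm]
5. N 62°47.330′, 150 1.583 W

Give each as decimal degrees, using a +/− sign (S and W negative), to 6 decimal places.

Point 1:
  φ: 56.1139′ = 0.935232°; total 88.9352317
  N ⇒ keep positive
  Lon: 21 + 32.571/60 = 21.5428500
  E → positive
Point 2:
  Lat: 45.956′ = 0.765933°; total 0.7659333
  S → negative
  Longitude: 5.42′ = 0.090333°; total 27.0903333
  W → negative
Point 3:
  φ: 5.922′ = 0.098700°; total 37.0987000
  hemisphere S, so the sign is −
  Lon: 98 + 33.941/60 = 98.5656833
  E ⇒ keep positive
Point 4:
  Latitude: split at 2 digits → 26° and 30.623′; 26 + 30.623/60 = 26.5103833
  N → positive
  Lon: split at 3 digits → 057° and 43.5814′; 57 + 43.5814/60 = 57.7263567
  E → positive
Point 5:
  φ: 47.33′ = 0.788833°; total 62.7888333
  N ⇒ keep positive
  Longitude: 1.583′ = 0.026383°; total 150.0263833
  hemisphere W, so the sign is −

1. 88.935232, 21.542850
2. -0.765933, -27.090333
3. -37.098700, 98.565683
4. 26.510383, 57.726357
5. 62.788833, -150.026383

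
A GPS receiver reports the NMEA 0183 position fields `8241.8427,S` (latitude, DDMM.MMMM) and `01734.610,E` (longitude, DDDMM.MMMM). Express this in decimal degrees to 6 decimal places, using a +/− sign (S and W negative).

φ: degrees = first 2 digits = 82, minutes = 41.8427; 82 + 41.8427/60 = 82.6973783
hemisphere S, so the sign is −
λ: split at 3 digits → 017° and 34.61′; 17 + 34.61/60 = 17.5768333
E → positive

-82.697378, 17.576833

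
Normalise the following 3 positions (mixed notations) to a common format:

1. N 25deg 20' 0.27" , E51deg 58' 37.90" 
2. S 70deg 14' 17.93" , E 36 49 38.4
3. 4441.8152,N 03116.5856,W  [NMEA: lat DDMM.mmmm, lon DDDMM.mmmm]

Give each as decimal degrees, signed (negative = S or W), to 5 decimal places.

Point 1:
  Lat: 25 + 20/60 + 0.27/3600 = 25.333408
  N → positive
  Lon: 51° + 58/60 + 37.9/3600 = 51 + 0.966667 + 0.010528 = 51.977194
  E → positive
Point 2:
  Lat: 70° + 14/60 + 17.93/3600 = 70 + 0.233333 + 0.004981 = 70.238314
  hemisphere S, so the sign is −
  λ: 49′ + 38.4″ = 49.64000′; 36 + 49.64000/60 = 36.827333
  E → positive
Point 3:
  φ: degrees = first 2 digits = 44, minutes = 41.8152; 44 + 41.8152/60 = 44.696920
  N → positive
  λ: degrees = first 3 digits = 31, minutes = 16.5856; 31 + 16.5856/60 = 31.276427
  hemisphere W, so the sign is −

1. 25.33341, 51.97719
2. -70.23831, 36.82733
3. 44.69692, -31.27643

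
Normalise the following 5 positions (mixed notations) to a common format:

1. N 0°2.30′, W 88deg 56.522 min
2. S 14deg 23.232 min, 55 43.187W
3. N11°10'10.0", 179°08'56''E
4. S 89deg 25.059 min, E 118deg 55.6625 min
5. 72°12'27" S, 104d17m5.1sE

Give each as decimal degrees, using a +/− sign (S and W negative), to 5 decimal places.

1. 0.03833, -88.94203
2. -14.38720, -55.71978
3. 11.16944, 179.14889
4. -89.41765, 118.92771
5. -72.20750, 104.28475

Point 1:
  Latitude: 2.3′ = 0.038333°; total 0.038333
  N → positive
  Lon: 88 + 56.522/60 = 88.942033
  W ⇒ negate
Point 2:
  φ: 14 + 23.232/60 = 14.387200
  S ⇒ negate
  Longitude: 55 + 43.187/60 = 55.719783
  W ⇒ negate
Point 3:
  Lat: 11 + 10/60 + 10/3600 = 11.169444
  N ⇒ keep positive
  λ: 179° + 8/60 + 56/3600 = 179 + 0.133333 + 0.015556 = 179.148889
  E ⇒ keep positive
Point 4:
  Lat: 89 + 25.059/60 = 89.417650
  S → negative
  λ: 55.6625′ = 0.927708°; total 118.927708
  E → positive
Point 5:
  Latitude: 72 + 12/60 + 27/3600 = 72.207500
  S → negative
  Lon: 104° + 17/60 + 5.1/3600 = 104 + 0.283333 + 0.001417 = 104.284750
  E ⇒ keep positive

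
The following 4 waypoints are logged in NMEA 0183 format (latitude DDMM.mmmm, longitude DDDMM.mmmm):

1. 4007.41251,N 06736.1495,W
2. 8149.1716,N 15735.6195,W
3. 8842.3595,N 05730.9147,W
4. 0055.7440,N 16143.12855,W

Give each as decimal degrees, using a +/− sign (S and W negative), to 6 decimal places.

1. 40.123542, -67.602492
2. 81.819527, -157.593658
3. 88.705992, -57.515245
4. 0.929067, -161.718809

Point 1:
  φ: split at 2 digits → 40° and 7.41251′; 40 + 7.41251/60 = 40.1235418
  N → positive
  λ: split at 3 digits → 067° and 36.1495′; 67 + 36.1495/60 = 67.6024917
  W ⇒ negate
Point 2:
  Latitude: split at 2 digits → 81° and 49.1716′; 81 + 49.1716/60 = 81.8195267
  N ⇒ keep positive
  Lon: split at 3 digits → 157° and 35.6195′; 157 + 35.6195/60 = 157.5936583
  hemisphere W, so the sign is −
Point 3:
  φ: split at 2 digits → 88° and 42.3595′; 88 + 42.3595/60 = 88.7059917
  N → positive
  Lon: split at 3 digits → 057° and 30.9147′; 57 + 30.9147/60 = 57.5152450
  hemisphere W, so the sign is −
Point 4:
  Latitude: degrees = first 2 digits = 0, minutes = 55.744; 0 + 55.744/60 = 0.9290667
  N ⇒ keep positive
  Lon: degrees = first 3 digits = 161, minutes = 43.12855; 161 + 43.12855/60 = 161.7188092
  W → negative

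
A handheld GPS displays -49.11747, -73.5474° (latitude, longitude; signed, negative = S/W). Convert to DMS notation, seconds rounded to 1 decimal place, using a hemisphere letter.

Latitude is negative → S; |value| = 49.117470
Latitude: 0.117470° → 7.04820′; 0.04820 × 60 = 2.892″
Longitude is negative → W; |value| = 73.547400
Lon: 0.547400 × 60 = 32.84400′ → 32′, remainder × 60 = 50.640″

49°07′2.9″ S, 73°32′50.6″ W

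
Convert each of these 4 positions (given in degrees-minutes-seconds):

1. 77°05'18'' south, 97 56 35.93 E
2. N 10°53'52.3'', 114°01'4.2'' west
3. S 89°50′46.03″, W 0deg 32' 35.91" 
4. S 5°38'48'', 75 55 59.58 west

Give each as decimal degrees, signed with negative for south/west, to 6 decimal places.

Point 1:
  Latitude: 5′ + 18″ = 5.30000′; 77 + 5.30000/60 = 77.0883333
  S ⇒ negate
  λ: 97 + 56/60 + 35.93/3600 = 97.9433139
  E ⇒ keep positive
Point 2:
  Latitude: 10° + 53/60 + 52.3/3600 = 10 + 0.883333 + 0.014528 = 10.8978611
  N ⇒ keep positive
  λ: 114 + 1/60 + 4.2/3600 = 114.0178333
  W → negative
Point 3:
  φ: 89 + 50/60 + 46.03/3600 = 89.8461194
  S → negative
  λ: 32′ + 35.91″ = 32.59850′; 0 + 32.59850/60 = 0.5433083
  hemisphere W, so the sign is −
Point 4:
  φ: 5° + 38/60 + 48/3600 = 5 + 0.633333 + 0.013333 = 5.6466667
  S ⇒ negate
  Lon: 55′ + 59.58″ = 55.99300′; 75 + 55.99300/60 = 75.9332167
  W ⇒ negate

1. -77.088333, 97.943314
2. 10.897861, -114.017833
3. -89.846119, -0.543308
4. -5.646667, -75.933217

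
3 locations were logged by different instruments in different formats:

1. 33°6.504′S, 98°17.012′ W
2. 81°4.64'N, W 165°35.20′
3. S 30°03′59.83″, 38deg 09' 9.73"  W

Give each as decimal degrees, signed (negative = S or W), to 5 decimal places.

1. -33.10840, -98.28353
2. 81.07733, -165.58667
3. -30.06662, -38.15270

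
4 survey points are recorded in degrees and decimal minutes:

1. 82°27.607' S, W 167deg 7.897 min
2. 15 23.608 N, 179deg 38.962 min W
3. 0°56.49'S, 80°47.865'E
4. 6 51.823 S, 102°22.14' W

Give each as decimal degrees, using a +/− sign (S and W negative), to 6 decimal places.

1. -82.460117, -167.131617
2. 15.393467, -179.649367
3. -0.941500, 80.797750
4. -6.863717, -102.369000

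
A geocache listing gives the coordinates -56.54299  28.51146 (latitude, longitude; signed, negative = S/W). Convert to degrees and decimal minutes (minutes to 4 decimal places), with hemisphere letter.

56° 32.5794′ S, 28° 30.6876′ E

Latitude is negative → S; |value| = 56.542990
φ: 56° + 0.542990 × 60 = 56° 32.579400′
λ: 28° + 0.511460 × 60 = 28° 30.687600′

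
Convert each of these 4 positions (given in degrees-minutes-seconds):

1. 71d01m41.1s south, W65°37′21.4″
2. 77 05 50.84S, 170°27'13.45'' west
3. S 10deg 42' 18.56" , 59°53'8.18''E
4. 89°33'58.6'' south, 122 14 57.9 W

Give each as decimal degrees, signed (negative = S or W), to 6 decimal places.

1. -71.028083, -65.622611
2. -77.097456, -170.453736
3. -10.705156, 59.885606
4. -89.566278, -122.249417

Point 1:
  Latitude: 71 + 1/60 + 41.1/3600 = 71.0280833
  S → negative
  Lon: 65 + 37/60 + 21.4/3600 = 65.6226111
  W → negative
Point 2:
  φ: 77° + 5/60 + 50.84/3600 = 77 + 0.083333 + 0.014122 = 77.0974556
  S → negative
  Lon: 170° + 27/60 + 13.45/3600 = 170 + 0.450000 + 0.003736 = 170.4537361
  W → negative
Point 3:
  Latitude: 10° + 42/60 + 18.56/3600 = 10 + 0.700000 + 0.005156 = 10.7051556
  S → negative
  λ: 53′ + 8.18″ = 53.13633′; 59 + 53.13633/60 = 59.8856056
  E ⇒ keep positive
Point 4:
  Lat: 89 + 33/60 + 58.6/3600 = 89.5662778
  hemisphere S, so the sign is −
  Longitude: 14′ + 57.9″ = 14.96500′; 122 + 14.96500/60 = 122.2494167
  hemisphere W, so the sign is −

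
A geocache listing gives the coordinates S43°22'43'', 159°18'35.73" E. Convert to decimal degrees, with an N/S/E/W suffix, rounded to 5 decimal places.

Lat: 22′ + 43″ = 22.71667′; 43 + 22.71667/60 = 43.378611
Lon: 18′ + 35.73″ = 18.59550′; 159 + 18.59550/60 = 159.309925

43.37861° S, 159.30993° E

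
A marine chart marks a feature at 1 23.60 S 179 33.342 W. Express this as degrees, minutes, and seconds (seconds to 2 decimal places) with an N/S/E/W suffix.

Lat: fractional minutes 0.60000 × 60 = 36.0000″
λ: 33.34200′ → 33′ and 0.34200 × 60 = 20.5200″

1°23′36.00″ S, 179°33′20.52″ W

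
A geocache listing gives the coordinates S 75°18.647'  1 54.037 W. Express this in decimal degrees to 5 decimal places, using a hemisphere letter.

Latitude: 18.647′ = 0.310783°; total 75.310783
Longitude: 54.037′ = 0.900617°; total 1.900617

75.31078° S, 1.90062° W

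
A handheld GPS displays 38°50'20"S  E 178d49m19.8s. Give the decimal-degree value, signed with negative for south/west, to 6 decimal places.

Latitude: 38° + 50/60 + 20/3600 = 38 + 0.833333 + 0.005556 = 38.8388889
S ⇒ negate
Longitude: 49′ + 19.8″ = 49.33000′; 178 + 49.33000/60 = 178.8221667
E ⇒ keep positive

-38.838889, 178.822167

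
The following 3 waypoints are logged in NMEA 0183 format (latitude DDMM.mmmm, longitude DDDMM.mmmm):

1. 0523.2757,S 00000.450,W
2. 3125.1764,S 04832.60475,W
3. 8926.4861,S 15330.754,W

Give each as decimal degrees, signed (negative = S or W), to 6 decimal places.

Point 1:
  φ: split at 2 digits → 05° and 23.2757′; 5 + 23.2757/60 = 5.3879283
  S ⇒ negate
  Lon: split at 3 digits → 000° and 0.45′; 0 + 0.45/60 = 0.0075000
  hemisphere W, so the sign is −
Point 2:
  φ: split at 2 digits → 31° and 25.1764′; 31 + 25.1764/60 = 31.4196067
  S ⇒ negate
  λ: split at 3 digits → 048° and 32.60475′; 48 + 32.60475/60 = 48.5434125
  W → negative
Point 3:
  Latitude: degrees = first 2 digits = 89, minutes = 26.4861; 89 + 26.4861/60 = 89.4414350
  S ⇒ negate
  Lon: degrees = first 3 digits = 153, minutes = 30.754; 153 + 30.754/60 = 153.5125667
  W ⇒ negate

1. -5.387928, -0.007500
2. -31.419607, -48.543413
3. -89.441435, -153.512567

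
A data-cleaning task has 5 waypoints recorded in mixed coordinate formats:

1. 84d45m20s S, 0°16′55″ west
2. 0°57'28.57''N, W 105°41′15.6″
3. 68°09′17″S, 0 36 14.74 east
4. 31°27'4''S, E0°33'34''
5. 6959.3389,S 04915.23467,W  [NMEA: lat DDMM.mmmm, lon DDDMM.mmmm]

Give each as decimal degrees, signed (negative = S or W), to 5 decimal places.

1. -84.75556, -0.28194
2. 0.95794, -105.68767
3. -68.15472, 0.60409
4. -31.45111, 0.55944
5. -69.98898, -49.25391

Point 1:
  Latitude: 84 + 45/60 + 20/3600 = 84.755556
  hemisphere S, so the sign is −
  Lon: 0° + 16/60 + 55/3600 = 0 + 0.266667 + 0.015278 = 0.281944
  W → negative
Point 2:
  Latitude: 57′ + 28.57″ = 57.47617′; 0 + 57.47617/60 = 0.957936
  N ⇒ keep positive
  Lon: 41′ + 15.6″ = 41.26000′; 105 + 41.26000/60 = 105.687667
  W ⇒ negate
Point 3:
  Latitude: 68 + 9/60 + 17/3600 = 68.154722
  S ⇒ negate
  Lon: 0° + 36/60 + 14.74/3600 = 0 + 0.600000 + 0.004094 = 0.604094
  E ⇒ keep positive
Point 4:
  Lat: 27′ + 4″ = 27.06667′; 31 + 27.06667/60 = 31.451111
  S → negative
  Longitude: 0 + 33/60 + 34/3600 = 0.559444
  E ⇒ keep positive
Point 5:
  Latitude: degrees = first 2 digits = 69, minutes = 59.3389; 69 + 59.3389/60 = 69.988982
  S → negative
  Longitude: split at 3 digits → 049° and 15.23467′; 49 + 15.23467/60 = 49.253911
  hemisphere W, so the sign is −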